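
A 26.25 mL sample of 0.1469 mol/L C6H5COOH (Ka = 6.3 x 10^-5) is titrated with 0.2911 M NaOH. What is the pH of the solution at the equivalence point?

n(C6H5COOH) = 0.1469 x 0.02625 = 0.003856 mol; V(NaOH) at equivalence = 0.003856/0.2911 = 0.01325 L.
At equivalence all the acid is converted to C6H5COO-; total volume = 0.02625 + 0.01325 = 0.03950 L, so [C6H5COO-] = 0.003856/0.03950 = 0.09763 M.
Kb = Kw/Ka = 1.0e-14 / 6.3 x 10^-5 = 1.59e-10.
[OH^-] = sqrt(Kb x [C6H5COO-]) = sqrt(1.59e-10 x 0.09763) = 3.94e-6 M.
pOH = 5.40, so pH = 14.00 - 5.40 = 8.60.

8.60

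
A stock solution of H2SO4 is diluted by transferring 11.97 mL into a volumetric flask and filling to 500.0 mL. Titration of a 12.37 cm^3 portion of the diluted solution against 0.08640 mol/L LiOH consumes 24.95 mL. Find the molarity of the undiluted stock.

n(LiOH) = 0.08640 x 0.02495 = 0.002156 mol.
n(H2SO4) in the aliquot = 0.002156 x 1/2 = 0.001078 mol.
[diluted H2SO4] = 0.001078 / 0.01237 = 0.08713 M.
Dilution factor = 500.0/11.97 = 41.77, so [stock] = 0.08713 x 41.77 = 3.64 M.

3.64 M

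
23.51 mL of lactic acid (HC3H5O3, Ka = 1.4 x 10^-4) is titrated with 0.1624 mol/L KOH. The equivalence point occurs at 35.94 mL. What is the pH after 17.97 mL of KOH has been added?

3.85

17.97 mL is exactly half the equivalence volume (35.94/2), i.e. the half-equivalence point.
There, n(HA) = n(A^-), so pH = pKa = -log(1.4 x 10^-4) = 3.85.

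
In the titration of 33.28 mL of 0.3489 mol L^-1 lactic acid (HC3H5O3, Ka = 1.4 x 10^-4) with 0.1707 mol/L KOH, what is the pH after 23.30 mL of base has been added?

3.57

Initial n(HC3H5O3) = 0.3489 x 0.03328 = 0.01161 mol.
n(KOH) added = 0.1707 x 0.02330 = 0.003977 mol, converting that many moles of HC3H5O3 to C3H5O3-.
Remaining n(HC3H5O3) = 0.007634 mol; n(C3H5O3-) = 0.003977 mol.
By Henderson-Hasselbalch, pH = pKa + log([A^-]/[HA]) = 3.85 + log(0.003977/0.007634) = 3.85 + (-0.28) = 3.57.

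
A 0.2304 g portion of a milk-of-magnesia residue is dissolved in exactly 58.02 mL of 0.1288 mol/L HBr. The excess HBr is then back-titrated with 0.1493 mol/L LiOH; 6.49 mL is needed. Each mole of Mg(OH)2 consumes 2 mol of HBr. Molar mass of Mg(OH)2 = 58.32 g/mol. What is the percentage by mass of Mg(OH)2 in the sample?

Total n(HBr) added = 0.1288 x 0.05802 = 0.007473 mol.
n(LiOH) used = 0.1493 x 0.006490 = 0.0009690 mol, which equals the excess n(HBr).
So n(HBr) consumed by the sample = 0.007473 - 0.0009690 = 0.006504 mol.
n(Mg(OH)2) = 0.006504 / 2 = 0.003252 mol.
mass Mg(OH)2 = 0.003252 x 58.32 = 0.1897 g, so %Mg(OH)2 = 0.1897/0.2304 x 100 = 82.3%.

82.3%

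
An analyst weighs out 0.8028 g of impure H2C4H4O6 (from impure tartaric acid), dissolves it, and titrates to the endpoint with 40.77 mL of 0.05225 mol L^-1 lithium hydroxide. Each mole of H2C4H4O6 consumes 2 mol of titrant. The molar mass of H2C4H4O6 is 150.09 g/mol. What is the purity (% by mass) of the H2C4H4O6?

19.9%

n(LiOH) = 0.05225 x 0.04077 = 0.002130 mol.
n(H2C4H4O6) = 0.002130 / 2 = 0.001065 mol.
mass of H2C4H4O6 = 0.001065 x 150.09 = 0.1599 g.
% purity = 0.1599 / 0.8028 x 100 = 19.9%.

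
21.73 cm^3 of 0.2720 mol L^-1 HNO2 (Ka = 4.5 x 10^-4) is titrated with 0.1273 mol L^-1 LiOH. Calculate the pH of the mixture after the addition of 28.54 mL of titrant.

Initial n(HNO2) = 0.2720 x 0.02173 = 0.005911 mol.
n(LiOH) added = 0.1273 x 0.02854 = 0.003633 mol, converting that many moles of HNO2 to NO2-.
Remaining n(HNO2) = 0.002277 mol; n(NO2-) = 0.003633 mol.
By Henderson-Hasselbalch, pH = pKa + log([A^-]/[HA]) = 3.35 + log(0.003633/0.002277) = 3.35 + (+0.20) = 3.55.

3.55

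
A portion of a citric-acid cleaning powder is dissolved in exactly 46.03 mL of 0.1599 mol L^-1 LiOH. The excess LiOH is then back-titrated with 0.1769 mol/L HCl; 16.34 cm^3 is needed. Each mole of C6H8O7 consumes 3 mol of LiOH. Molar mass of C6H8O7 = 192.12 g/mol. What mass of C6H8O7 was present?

Total n(LiOH) added = 0.1599 x 0.04603 = 0.007360 mol.
n(HCl) used = 0.1769 x 0.01634 = 0.002891 mol, which equals the excess n(LiOH).
So n(LiOH) consumed by the sample = 0.007360 - 0.002891 = 0.004470 mol.
n(C6H8O7) = 0.004470 / 3 = 0.001490 mol.
mass = 0.001490 mol x 192.12 g/mol = 0.286 g.

0.286 g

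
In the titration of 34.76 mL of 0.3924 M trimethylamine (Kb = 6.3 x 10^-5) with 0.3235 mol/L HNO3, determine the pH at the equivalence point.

5.28

n((CH3)3N) = 0.3924 x 0.03476 = 0.01364 mol; V(HNO3) at equivalence = 0.01364/0.3235 = 0.04216 L.
At equivalence the base is fully converted to (CH3)3NH+; total volume = 0.07692 L, so [(CH3)3NH+] = 0.01364/0.07692 = 0.1773 M.
Ka((CH3)3NH+) = Kw/Kb = 1.0e-14 / 6.3 x 10^-5 = 1.59e-10.
[H^+] = sqrt(Ka x [(CH3)3NH+]) = sqrt(1.59e-10 x 0.1773) = 5.31e-6 M.
pH = -log(5.31e-6) = 5.28.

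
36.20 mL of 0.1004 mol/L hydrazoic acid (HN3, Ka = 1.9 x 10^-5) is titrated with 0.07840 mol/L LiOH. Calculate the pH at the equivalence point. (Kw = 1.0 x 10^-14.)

8.68

n(HN3) = 0.1004 x 0.03620 = 0.003634 mol; V(LiOH) at equivalence = 0.003634/0.07840 = 0.04636 L.
At equivalence all the acid is converted to N3-; total volume = 0.03620 + 0.04636 = 0.08256 L, so [N3-] = 0.003634/0.08256 = 0.04402 M.
Kb = Kw/Ka = 1.0e-14 / 1.9 x 10^-5 = 5.26e-10.
[OH^-] = sqrt(Kb x [N3-]) = sqrt(5.26e-10 x 0.04402) = 4.81e-6 M.
pOH = 5.32, so pH = 14.00 - 5.32 = 8.68.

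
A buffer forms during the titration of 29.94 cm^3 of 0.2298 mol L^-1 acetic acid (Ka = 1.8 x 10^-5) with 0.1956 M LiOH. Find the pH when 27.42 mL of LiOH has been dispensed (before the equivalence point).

5.29

Initial n(CH3COOH) = 0.2298 x 0.02994 = 0.006880 mol.
n(LiOH) added = 0.1956 x 0.02742 = 0.005363 mol, converting that many moles of CH3COOH to CH3COO-.
Remaining n(CH3COOH) = 0.001517 mol; n(CH3COO-) = 0.005363 mol.
By Henderson-Hasselbalch, pH = pKa + log([A^-]/[HA]) = 4.74 + log(0.005363/0.001517) = 4.74 + (+0.55) = 5.29.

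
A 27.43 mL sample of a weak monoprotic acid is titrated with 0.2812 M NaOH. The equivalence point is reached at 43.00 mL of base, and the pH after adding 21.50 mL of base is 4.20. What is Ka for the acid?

21.50 mL is half of the equivalence volume, so this is the half-equivalence point where [HA] = [A^-].
At half-equivalence pH = pKa, so pKa = 4.20.
Ka = 10^(-4.20) = 6.3 x 10^-5.

6.3 x 10^-5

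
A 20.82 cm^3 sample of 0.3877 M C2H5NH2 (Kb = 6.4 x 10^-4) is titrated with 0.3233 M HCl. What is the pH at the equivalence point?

5.78

n(C2H5NH2) = 0.3877 x 0.02082 = 0.008072 mol; V(HCl) at equivalence = 0.008072/0.3233 = 0.02497 L.
At equivalence the base is fully converted to C2H5NH3+; total volume = 0.04579 L, so [C2H5NH3+] = 0.008072/0.04579 = 0.1763 M.
Ka(C2H5NH3+) = Kw/Kb = 1.0e-14 / 6.4 x 10^-4 = 1.56e-11.
[H^+] = sqrt(Ka x [C2H5NH3+]) = sqrt(1.56e-11 x 0.1763) = 1.66e-6 M.
pH = -log(1.66e-6) = 5.78.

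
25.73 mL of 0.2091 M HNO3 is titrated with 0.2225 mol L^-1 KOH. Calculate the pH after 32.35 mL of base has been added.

12.50

n(acid) = 0.2091 x 0.02573 = 0.005380 mol; n(KOH) added = 0.2225 x 0.03235 = 0.007198 mol.
Base is in excess by 0.007198 - 0.005380 = 0.001818 mol in a total volume of 0.05808 L.
[OH^-] = 0.001818/0.05808 = 0.03130 M, so pOH = 1.50 and pH = 14.00 - 1.50 = 12.50.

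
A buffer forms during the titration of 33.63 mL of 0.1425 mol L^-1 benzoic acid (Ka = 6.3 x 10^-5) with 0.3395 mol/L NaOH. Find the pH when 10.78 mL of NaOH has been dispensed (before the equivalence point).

4.71

Initial n(C6H5COOH) = 0.1425 x 0.03363 = 0.004792 mol.
n(NaOH) added = 0.3395 x 0.01078 = 0.003660 mol, converting that many moles of C6H5COOH to C6H5COO-.
Remaining n(C6H5COOH) = 0.001132 mol; n(C6H5COO-) = 0.003660 mol.
By Henderson-Hasselbalch, pH = pKa + log([A^-]/[HA]) = 4.20 + log(0.003660/0.001132) = 4.20 + (+0.51) = 4.71.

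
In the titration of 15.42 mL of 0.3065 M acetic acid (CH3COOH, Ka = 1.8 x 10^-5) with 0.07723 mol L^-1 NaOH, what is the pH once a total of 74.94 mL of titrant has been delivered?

12.07

n(acid) = 0.3065 x 0.01542 = 0.004726 mol; n(NaOH) added = 0.07723 x 0.07494 = 0.005788 mol.
Base is in excess by 0.005788 - 0.004726 = 0.001061 mol in a total volume of 0.09036 L.
[OH^-] = 0.001061/0.09036 = 0.01175 M, so pOH = 1.93 and pH = 14.00 - 1.93 = 12.07.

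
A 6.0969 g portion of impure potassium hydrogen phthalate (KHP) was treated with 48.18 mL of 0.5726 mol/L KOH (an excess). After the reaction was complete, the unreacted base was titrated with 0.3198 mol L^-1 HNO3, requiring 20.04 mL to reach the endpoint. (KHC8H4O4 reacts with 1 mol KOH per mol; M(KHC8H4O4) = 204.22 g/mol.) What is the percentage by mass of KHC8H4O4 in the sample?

70.9%

Total n(KOH) added = 0.5726 x 0.04818 = 0.02759 mol.
n(HNO3) used = 0.3198 x 0.02004 = 0.006409 mol, which equals the excess n(KOH).
So n(KOH) consumed by the sample = 0.02759 - 0.006409 = 0.02118 mol.
n(KHC8H4O4) = 0.02118 / 1 = 0.02118 mol.
mass KHC8H4O4 = 0.02118 x 204.22 = 4.325 g, so %KHC8H4O4 = 4.325/6.0969 x 100 = 70.9%.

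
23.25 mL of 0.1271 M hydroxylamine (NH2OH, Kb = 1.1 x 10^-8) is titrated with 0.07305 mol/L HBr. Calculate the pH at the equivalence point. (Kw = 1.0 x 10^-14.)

n(NH2OH) = 0.1271 x 0.02325 = 0.002955 mol; V(HBr) at equivalence = 0.002955/0.07305 = 0.04045 L.
At equivalence the base is fully converted to NH3OH+; total volume = 0.06370 L, so [NH3OH+] = 0.002955/0.06370 = 0.04639 M.
Ka(NH3OH+) = Kw/Kb = 1.0e-14 / 1.1 x 10^-8 = 9.09e-7.
[H^+] = sqrt(Ka x [NH3OH+]) = sqrt(9.09e-7 x 0.04639) = 0.000205 M.
pH = -log(0.000205) = 3.69.

3.69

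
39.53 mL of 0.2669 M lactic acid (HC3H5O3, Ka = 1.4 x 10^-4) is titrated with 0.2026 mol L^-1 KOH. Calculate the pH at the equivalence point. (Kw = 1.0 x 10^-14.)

n(HC3H5O3) = 0.2669 x 0.03953 = 0.01055 mol; V(KOH) at equivalence = 0.01055/0.2026 = 0.05208 L.
At equivalence all the acid is converted to C3H5O3-; total volume = 0.03953 + 0.05208 = 0.09161 L, so [C3H5O3-] = 0.01055/0.09161 = 0.1152 M.
Kb = Kw/Ka = 1.0e-14 / 1.4 x 10^-4 = 7.14e-11.
[OH^-] = sqrt(Kb x [C3H5O3-]) = sqrt(7.14e-11 x 0.1152) = 2.87e-6 M.
pOH = 5.54, so pH = 14.00 - 5.54 = 8.46.

8.46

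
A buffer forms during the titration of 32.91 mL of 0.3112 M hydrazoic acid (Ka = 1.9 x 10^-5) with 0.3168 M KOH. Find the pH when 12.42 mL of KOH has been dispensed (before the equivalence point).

Initial n(HN3) = 0.3112 x 0.03291 = 0.01024 mol.
n(KOH) added = 0.3168 x 0.01242 = 0.003935 mol, converting that many moles of HN3 to N3-.
Remaining n(HN3) = 0.006307 mol; n(N3-) = 0.003935 mol.
By Henderson-Hasselbalch, pH = pKa + log([A^-]/[HA]) = 4.72 + log(0.003935/0.006307) = 4.72 + (-0.20) = 4.52.

4.52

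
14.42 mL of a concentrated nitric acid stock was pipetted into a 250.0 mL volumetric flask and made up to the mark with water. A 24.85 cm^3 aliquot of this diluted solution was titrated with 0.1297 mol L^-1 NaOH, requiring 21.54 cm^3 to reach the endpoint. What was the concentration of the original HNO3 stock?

1.95 M

n(NaOH) = 0.1297 x 0.02154 = 0.002794 mol.
n(HNO3) in the aliquot = 0.002794 mol.
[diluted HNO3] = 0.002794 / 0.02485 = 0.1124 M.
Dilution factor = 250.0/14.42 = 17.34, so [stock] = 0.1124 x 17.34 = 1.95 M.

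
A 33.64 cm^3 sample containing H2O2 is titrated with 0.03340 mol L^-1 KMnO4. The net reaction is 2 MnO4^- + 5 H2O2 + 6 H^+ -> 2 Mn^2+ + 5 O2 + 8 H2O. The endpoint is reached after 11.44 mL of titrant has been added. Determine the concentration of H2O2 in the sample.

0.0284 M

n(KMnO4) = 0.03340 x 0.01144 = 0.0003821 mol.
From the balanced equation, 2 mol KMnO4 reacts with 5 mol H2O2, so n(H2O2) = 0.0003821 x 5/2 = 0.0009552 mol.
[H2O2] = 0.0009552 / 0.03364 L = 0.0284 M.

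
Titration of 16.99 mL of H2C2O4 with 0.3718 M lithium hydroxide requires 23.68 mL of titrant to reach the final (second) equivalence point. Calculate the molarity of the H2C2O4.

n(LiOH) = 0.3718 x 0.02368 = 0.008804 mol.
At the final (second) equivalence point, 2 mol OH^- react per mol H2C2O4, so n(H2C2O4) = 0.008804 / 2 = 0.004402 mol.
[H2C2O4] = 0.004402 / 0.01699 L = 0.259 M.

0.259 M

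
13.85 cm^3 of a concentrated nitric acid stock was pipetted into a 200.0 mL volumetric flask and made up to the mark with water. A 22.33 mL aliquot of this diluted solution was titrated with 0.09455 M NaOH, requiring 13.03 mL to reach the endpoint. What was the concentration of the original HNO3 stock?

0.797 M

n(NaOH) = 0.09455 x 0.01303 = 0.001232 mol.
n(HNO3) in the aliquot = 0.001232 mol.
[diluted HNO3] = 0.001232 / 0.02233 = 0.05517 M.
Dilution factor = 200.0/13.85 = 14.44, so [stock] = 0.05517 x 14.44 = 0.797 M.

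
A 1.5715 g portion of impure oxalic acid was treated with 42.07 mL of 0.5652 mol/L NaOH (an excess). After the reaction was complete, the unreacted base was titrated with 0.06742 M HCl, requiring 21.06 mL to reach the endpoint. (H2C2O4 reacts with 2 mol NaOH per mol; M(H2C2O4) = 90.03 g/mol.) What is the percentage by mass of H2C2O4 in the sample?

Total n(NaOH) added = 0.5652 x 0.04207 = 0.02378 mol.
n(HCl) used = 0.06742 x 0.02106 = 0.001420 mol, which equals the excess n(NaOH).
So n(NaOH) consumed by the sample = 0.02378 - 0.001420 = 0.02236 mol.
n(H2C2O4) = 0.02236 / 2 = 0.01118 mol.
mass H2C2O4 = 0.01118 x 90.03 = 1.006 g, so %H2C2O4 = 1.006/1.5715 x 100 = 64.0%.

64.0%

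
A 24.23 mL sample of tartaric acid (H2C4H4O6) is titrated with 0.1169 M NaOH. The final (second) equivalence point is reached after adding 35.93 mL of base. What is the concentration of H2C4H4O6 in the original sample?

n(NaOH) = 0.1169 x 0.03593 = 0.004200 mol.
At the final (second) equivalence point, 2 mol OH^- react per mol H2C4H4O6, so n(H2C4H4O6) = 0.004200 / 2 = 0.002100 mol.
[H2C4H4O6] = 0.002100 / 0.02423 L = 0.0867 M.

0.0867 M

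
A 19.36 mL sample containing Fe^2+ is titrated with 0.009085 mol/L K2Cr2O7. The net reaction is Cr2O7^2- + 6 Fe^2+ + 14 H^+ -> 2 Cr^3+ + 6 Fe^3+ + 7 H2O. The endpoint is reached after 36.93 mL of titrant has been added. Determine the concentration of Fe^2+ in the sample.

0.104 M

n(K2Cr2O7) = 0.009085 x 0.03693 = 0.0003355 mol.
From the balanced equation, 1 mol K2Cr2O7 reacts with 6 mol Fe^2+, so n(Fe^2+) = 0.0003355 x 6/1 = 0.002013 mol.
[Fe^2+] = 0.002013 / 0.01936 L = 0.104 M.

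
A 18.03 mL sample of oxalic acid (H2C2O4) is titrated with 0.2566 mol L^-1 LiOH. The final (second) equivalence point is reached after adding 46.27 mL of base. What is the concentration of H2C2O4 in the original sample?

0.329 M

n(LiOH) = 0.2566 x 0.04627 = 0.01187 mol.
At the final (second) equivalence point, 2 mol OH^- react per mol H2C2O4, so n(H2C2O4) = 0.01187 / 2 = 0.005936 mol.
[H2C2O4] = 0.005936 / 0.01803 L = 0.329 M.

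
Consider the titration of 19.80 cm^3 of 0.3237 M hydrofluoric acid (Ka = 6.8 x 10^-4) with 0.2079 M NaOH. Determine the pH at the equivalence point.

n(HF) = 0.3237 x 0.01980 = 0.006409 mol; V(NaOH) at equivalence = 0.006409/0.2079 = 0.03083 L.
At equivalence all the acid is converted to F-; total volume = 0.01980 + 0.03083 = 0.05063 L, so [F-] = 0.006409/0.05063 = 0.1266 M.
Kb = Kw/Ka = 1.0e-14 / 6.8 x 10^-4 = 1.47e-11.
[OH^-] = sqrt(Kb x [F-]) = sqrt(1.47e-11 x 0.1266) = 1.36e-6 M.
pOH = 5.87, so pH = 14.00 - 5.87 = 8.13.

8.13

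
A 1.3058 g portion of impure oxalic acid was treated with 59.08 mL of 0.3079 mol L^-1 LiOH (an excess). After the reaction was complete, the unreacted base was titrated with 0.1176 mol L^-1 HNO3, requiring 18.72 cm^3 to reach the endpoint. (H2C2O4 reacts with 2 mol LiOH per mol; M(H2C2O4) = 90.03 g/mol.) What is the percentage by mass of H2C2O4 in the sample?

Total n(LiOH) added = 0.3079 x 0.05908 = 0.01819 mol.
n(HNO3) used = 0.1176 x 0.01872 = 0.002201 mol, which equals the excess n(LiOH).
So n(LiOH) consumed by the sample = 0.01819 - 0.002201 = 0.01599 mol.
n(H2C2O4) = 0.01599 / 2 = 0.007995 mol.
mass H2C2O4 = 0.007995 x 90.03 = 0.7198 g, so %H2C2O4 = 0.7198/1.3058 x 100 = 55.1%.

55.1%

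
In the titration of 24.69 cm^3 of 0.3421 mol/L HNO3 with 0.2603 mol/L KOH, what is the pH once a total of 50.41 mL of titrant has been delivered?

12.79

n(acid) = 0.3421 x 0.02469 = 0.008446 mol; n(KOH) added = 0.2603 x 0.05041 = 0.01312 mol.
Base is in excess by 0.01312 - 0.008446 = 0.004675 mol in a total volume of 0.07510 L.
[OH^-] = 0.004675/0.07510 = 0.06225 M, so pOH = 1.21 and pH = 14.00 - 1.21 = 12.79.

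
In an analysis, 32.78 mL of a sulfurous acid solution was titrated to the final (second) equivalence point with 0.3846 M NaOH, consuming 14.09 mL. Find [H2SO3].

n(NaOH) = 0.3846 x 0.01409 = 0.005419 mol.
At the final (second) equivalence point, 2 mol OH^- react per mol H2SO3, so n(H2SO3) = 0.005419 / 2 = 0.002710 mol.
[H2SO3] = 0.002710 / 0.03278 L = 0.0827 M.

0.0827 M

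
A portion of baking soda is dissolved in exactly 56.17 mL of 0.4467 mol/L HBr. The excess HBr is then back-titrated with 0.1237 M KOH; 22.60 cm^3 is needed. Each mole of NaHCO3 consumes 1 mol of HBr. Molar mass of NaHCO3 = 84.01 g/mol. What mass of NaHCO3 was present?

Total n(HBr) added = 0.4467 x 0.05617 = 0.02509 mol.
n(KOH) used = 0.1237 x 0.02260 = 0.002796 mol, which equals the excess n(HBr).
So n(HBr) consumed by the sample = 0.02509 - 0.002796 = 0.02230 mol.
n(NaHCO3) = 0.02230 / 1 = 0.02230 mol.
mass = 0.02230 mol x 84.01 g/mol = 1.87 g.

1.87 g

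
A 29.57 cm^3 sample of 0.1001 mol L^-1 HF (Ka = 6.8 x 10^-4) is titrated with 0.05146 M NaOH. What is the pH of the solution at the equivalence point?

n(HF) = 0.1001 x 0.02957 = 0.002960 mol; V(NaOH) at equivalence = 0.002960/0.05146 = 0.05752 L.
At equivalence all the acid is converted to F-; total volume = 0.02957 + 0.05752 = 0.08709 L, so [F-] = 0.002960/0.08709 = 0.03399 M.
Kb = Kw/Ka = 1.0e-14 / 6.8 x 10^-4 = 1.47e-11.
[OH^-] = sqrt(Kb x [F-]) = sqrt(1.47e-11 x 0.03399) = 7.07e-7 M.
pOH = 6.15, so pH = 14.00 - 6.15 = 7.85.

7.85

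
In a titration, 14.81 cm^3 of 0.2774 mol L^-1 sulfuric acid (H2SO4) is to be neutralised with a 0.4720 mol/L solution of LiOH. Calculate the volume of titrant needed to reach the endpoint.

17.4 mL

n(H2SO4) = 0.2774 mol/L x 0.01481 L = 0.004108 mol.
The neutralisation is 1 H2SO4 : 2 LiOH, so n(LiOH) = 0.004108 x 2/1 = 0.008217 mol.
V(LiOH) = 0.008217 / 0.4720 = 0.01741 L = 17.4 mL.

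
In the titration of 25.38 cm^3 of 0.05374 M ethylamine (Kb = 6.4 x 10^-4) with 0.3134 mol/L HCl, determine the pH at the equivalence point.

n(C2H5NH2) = 0.05374 x 0.02538 = 0.001364 mol; V(HCl) at equivalence = 0.001364/0.3134 = 0.004352 L.
At equivalence the base is fully converted to C2H5NH3+; total volume = 0.02973 L, so [C2H5NH3+] = 0.001364/0.02973 = 0.04587 M.
Ka(C2H5NH3+) = Kw/Kb = 1.0e-14 / 6.4 x 10^-4 = 1.56e-11.
[H^+] = sqrt(Ka x [C2H5NH3+]) = sqrt(1.56e-11 x 0.04587) = 8.47e-7 M.
pH = -log(8.47e-7) = 6.07.

6.07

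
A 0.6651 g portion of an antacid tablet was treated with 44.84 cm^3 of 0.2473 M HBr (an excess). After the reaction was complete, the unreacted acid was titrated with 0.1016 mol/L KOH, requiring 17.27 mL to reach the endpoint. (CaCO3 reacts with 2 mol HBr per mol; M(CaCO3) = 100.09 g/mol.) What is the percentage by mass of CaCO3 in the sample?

Total n(HBr) added = 0.2473 x 0.04484 = 0.01109 mol.
n(KOH) used = 0.1016 x 0.01727 = 0.001755 mol, which equals the excess n(HBr).
So n(HBr) consumed by the sample = 0.01109 - 0.001755 = 0.009334 mol.
n(CaCO3) = 0.009334 / 2 = 0.004667 mol.
mass CaCO3 = 0.004667 x 100.09 = 0.4671 g, so %CaCO3 = 0.4671/0.6651 x 100 = 70.2%.

70.2%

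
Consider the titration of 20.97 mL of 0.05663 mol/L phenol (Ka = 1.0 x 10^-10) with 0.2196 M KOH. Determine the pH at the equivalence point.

11.33

n(C6H5OH) = 0.05663 x 0.02097 = 0.001188 mol; V(KOH) at equivalence = 0.001188/0.2196 = 0.005408 L.
At equivalence all the acid is converted to C6H5O-; total volume = 0.02097 + 0.005408 = 0.02638 L, so [C6H5O-] = 0.001188/0.02638 = 0.04502 M.
Kb = Kw/Ka = 1.0e-14 / 1.0 x 10^-10 = 0.000100.
[OH^-] = sqrt(Kb x [C6H5O-]) = sqrt(0.000100 x 0.04502) = 0.00212 M.
pOH = 2.67, so pH = 14.00 - 2.67 = 11.33.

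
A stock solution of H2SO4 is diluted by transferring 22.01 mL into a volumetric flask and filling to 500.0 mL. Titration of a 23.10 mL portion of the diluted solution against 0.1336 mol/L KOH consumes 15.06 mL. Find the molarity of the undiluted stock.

n(KOH) = 0.1336 x 0.01506 = 0.002012 mol.
n(H2SO4) in the aliquot = 0.002012 x 1/2 = 0.001006 mol.
[diluted H2SO4] = 0.001006 / 0.02310 = 0.04355 M.
Dilution factor = 500.0/22.01 = 22.72, so [stock] = 0.04355 x 22.72 = 0.989 M.

0.989 M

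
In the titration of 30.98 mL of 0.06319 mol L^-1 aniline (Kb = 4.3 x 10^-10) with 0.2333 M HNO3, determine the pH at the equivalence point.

n(C6H5NH2) = 0.06319 x 0.03098 = 0.001958 mol; V(HNO3) at equivalence = 0.001958/0.2333 = 0.008391 L.
At equivalence the base is fully converted to C6H5NH3+; total volume = 0.03937 L, so [C6H5NH3+] = 0.001958/0.03937 = 0.04972 M.
Ka(C6H5NH3+) = Kw/Kb = 1.0e-14 / 4.3 x 10^-10 = 2.33e-5.
[H^+] = sqrt(Ka x [C6H5NH3+]) = sqrt(2.33e-5 x 0.04972) = 0.00108 M.
pH = -log(0.00108) = 2.97.

2.97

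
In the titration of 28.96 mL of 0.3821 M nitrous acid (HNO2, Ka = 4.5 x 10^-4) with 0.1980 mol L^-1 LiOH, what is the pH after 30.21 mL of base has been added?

Initial n(HNO2) = 0.3821 x 0.02896 = 0.01107 mol.
n(LiOH) added = 0.1980 x 0.03021 = 0.005982 mol, converting that many moles of HNO2 to NO2-.
Remaining n(HNO2) = 0.005084 mol; n(NO2-) = 0.005982 mol.
By Henderson-Hasselbalch, pH = pKa + log([A^-]/[HA]) = 3.35 + log(0.005982/0.005084) = 3.35 + (+0.07) = 3.42.

3.42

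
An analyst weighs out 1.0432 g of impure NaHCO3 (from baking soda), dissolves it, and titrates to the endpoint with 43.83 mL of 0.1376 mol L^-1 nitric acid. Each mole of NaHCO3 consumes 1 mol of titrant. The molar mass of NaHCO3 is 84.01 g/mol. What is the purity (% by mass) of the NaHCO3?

48.6%

n(HNO3) = 0.1376 x 0.04383 = 0.006031 mol.
n(NaHCO3) = 0.006031 / 1 = 0.006031 mol.
mass of NaHCO3 = 0.006031 x 84.01 = 0.5067 g.
% purity = 0.5067 / 1.0432 x 100 = 48.6%.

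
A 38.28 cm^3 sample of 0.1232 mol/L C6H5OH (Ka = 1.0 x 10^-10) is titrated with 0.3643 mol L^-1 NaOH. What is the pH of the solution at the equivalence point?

n(C6H5OH) = 0.1232 x 0.03828 = 0.004716 mol; V(NaOH) at equivalence = 0.004716/0.3643 = 0.01295 L.
At equivalence all the acid is converted to C6H5O-; total volume = 0.03828 + 0.01295 = 0.05123 L, so [C6H5O-] = 0.004716/0.05123 = 0.09207 M.
Kb = Kw/Ka = 1.0e-14 / 1.0 x 10^-10 = 0.000100.
[OH^-] = sqrt(Kb x [C6H5O-]) = sqrt(0.000100 x 0.09207) = 0.00303 M.
pOH = 2.52, so pH = 14.00 - 2.52 = 11.48.

11.48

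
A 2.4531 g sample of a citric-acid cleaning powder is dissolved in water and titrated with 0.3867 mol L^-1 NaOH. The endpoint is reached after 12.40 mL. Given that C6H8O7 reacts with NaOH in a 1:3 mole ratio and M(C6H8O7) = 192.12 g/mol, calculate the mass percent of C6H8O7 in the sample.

n(NaOH) = 0.3867 x 0.01240 = 0.004795 mol.
n(C6H8O7) = 0.004795 / 3 = 0.001598 mol.
mass of C6H8O7 = 0.001598 x 192.12 = 0.3071 g.
% purity = 0.3071 / 2.4531 x 100 = 12.5%.

12.5%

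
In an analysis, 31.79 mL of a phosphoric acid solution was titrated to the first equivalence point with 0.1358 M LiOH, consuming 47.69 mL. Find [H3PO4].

n(LiOH) = 0.1358 x 0.04769 = 0.006476 mol.
At the first equivalence point, 1 mol OH^- react per mol H3PO4, so n(H3PO4) = 0.006476 / 1 = 0.006476 mol.
[H3PO4] = 0.006476 / 0.03179 L = 0.204 M.

0.204 M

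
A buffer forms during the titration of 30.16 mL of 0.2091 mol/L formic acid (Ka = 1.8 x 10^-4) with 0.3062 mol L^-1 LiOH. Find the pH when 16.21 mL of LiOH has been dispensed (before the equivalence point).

Initial n(HCOOH) = 0.2091 x 0.03016 = 0.006306 mol.
n(LiOH) added = 0.3062 x 0.01621 = 0.004964 mol, converting that many moles of HCOOH to HCOO-.
Remaining n(HCOOH) = 0.001343 mol; n(HCOO-) = 0.004964 mol.
By Henderson-Hasselbalch, pH = pKa + log([A^-]/[HA]) = 3.74 + log(0.004964/0.001343) = 3.74 + (+0.57) = 4.31.

4.31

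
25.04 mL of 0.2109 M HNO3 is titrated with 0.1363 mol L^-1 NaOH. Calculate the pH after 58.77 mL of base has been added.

n(acid) = 0.2109 x 0.02504 = 0.005281 mol; n(NaOH) added = 0.1363 x 0.05877 = 0.008010 mol.
Base is in excess by 0.008010 - 0.005281 = 0.002729 mol in a total volume of 0.08381 L.
[OH^-] = 0.002729/0.08381 = 0.03257 M, so pOH = 1.49 and pH = 14.00 - 1.49 = 12.51.

12.51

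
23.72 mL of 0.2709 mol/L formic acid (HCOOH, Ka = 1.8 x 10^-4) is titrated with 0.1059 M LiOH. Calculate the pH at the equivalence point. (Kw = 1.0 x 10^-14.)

8.31

n(HCOOH) = 0.2709 x 0.02372 = 0.006426 mol; V(LiOH) at equivalence = 0.006426/0.1059 = 0.06068 L.
At equivalence all the acid is converted to HCOO-; total volume = 0.02372 + 0.06068 = 0.08440 L, so [HCOO-] = 0.006426/0.08440 = 0.07614 M.
Kb = Kw/Ka = 1.0e-14 / 1.8 x 10^-4 = 5.56e-11.
[OH^-] = sqrt(Kb x [HCOO-]) = sqrt(5.56e-11 x 0.07614) = 2.06e-6 M.
pOH = 5.69, so pH = 14.00 - 5.69 = 8.31.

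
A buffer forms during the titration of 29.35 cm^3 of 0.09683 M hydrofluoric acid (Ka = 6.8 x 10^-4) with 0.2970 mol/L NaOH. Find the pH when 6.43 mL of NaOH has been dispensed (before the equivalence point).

Initial n(HF) = 0.09683 x 0.02935 = 0.002842 mol.
n(NaOH) added = 0.2970 x 0.006430 = 0.001910 mol, converting that many moles of HF to F-.
Remaining n(HF) = 0.0009323 mol; n(F-) = 0.001910 mol.
By Henderson-Hasselbalch, pH = pKa + log([A^-]/[HA]) = 3.17 + log(0.001910/0.0009323) = 3.17 + (+0.31) = 3.48.

3.48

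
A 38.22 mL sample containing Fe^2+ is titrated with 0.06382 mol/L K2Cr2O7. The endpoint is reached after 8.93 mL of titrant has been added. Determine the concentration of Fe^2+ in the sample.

0.0895 M

n(K2Cr2O7) = 0.06382 x 0.008930 = 0.0005699 mol.
From the balanced equation, 1 mol K2Cr2O7 reacts with 6 mol Fe^2+, so n(Fe^2+) = 0.0005699 x 6/1 = 0.003419 mol.
[Fe^2+] = 0.003419 / 0.03822 L = 0.0895 M.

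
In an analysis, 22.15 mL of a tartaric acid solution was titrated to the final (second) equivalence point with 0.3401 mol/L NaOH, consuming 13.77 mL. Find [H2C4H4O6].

n(NaOH) = 0.3401 x 0.01377 = 0.004683 mol.
At the final (second) equivalence point, 2 mol OH^- react per mol H2C4H4O6, so n(H2C4H4O6) = 0.004683 / 2 = 0.002342 mol.
[H2C4H4O6] = 0.002342 / 0.02215 L = 0.106 M.

0.106 M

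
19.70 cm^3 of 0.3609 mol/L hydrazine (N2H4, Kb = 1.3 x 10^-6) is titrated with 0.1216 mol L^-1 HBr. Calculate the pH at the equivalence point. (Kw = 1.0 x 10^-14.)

4.58

n(N2H4) = 0.3609 x 0.01970 = 0.007110 mol; V(HBr) at equivalence = 0.007110/0.1216 = 0.05847 L.
At equivalence the base is fully converted to N2H5+; total volume = 0.07817 L, so [N2H5+] = 0.007110/0.07817 = 0.09095 M.
Ka(N2H5+) = Kw/Kb = 1.0e-14 / 1.3 x 10^-6 = 7.69e-9.
[H^+] = sqrt(Ka x [N2H5+]) = sqrt(7.69e-9 x 0.09095) = 2.65e-5 M.
pH = -log(2.65e-5) = 4.58.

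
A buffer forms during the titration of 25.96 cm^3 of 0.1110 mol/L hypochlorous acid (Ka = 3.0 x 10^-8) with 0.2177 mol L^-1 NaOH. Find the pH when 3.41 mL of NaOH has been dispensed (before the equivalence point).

7.06

Initial n(HClO) = 0.1110 x 0.02596 = 0.002882 mol.
n(NaOH) added = 0.2177 x 0.003410 = 0.0007424 mol, converting that many moles of HClO to ClO-.
Remaining n(HClO) = 0.002139 mol; n(ClO-) = 0.0007424 mol.
By Henderson-Hasselbalch, pH = pKa + log([A^-]/[HA]) = 7.52 + log(0.0007424/0.002139) = 7.52 + (-0.46) = 7.06.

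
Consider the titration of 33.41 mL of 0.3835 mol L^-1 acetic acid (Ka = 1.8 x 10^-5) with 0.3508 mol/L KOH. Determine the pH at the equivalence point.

9.00

n(CH3COOH) = 0.3835 x 0.03341 = 0.01281 mol; V(KOH) at equivalence = 0.01281/0.3508 = 0.03652 L.
At equivalence all the acid is converted to CH3COO-; total volume = 0.03341 + 0.03652 = 0.06993 L, so [CH3COO-] = 0.01281/0.06993 = 0.1832 M.
Kb = Kw/Ka = 1.0e-14 / 1.8 x 10^-5 = 5.56e-10.
[OH^-] = sqrt(Kb x [CH3COO-]) = sqrt(5.56e-10 x 0.1832) = 1.01e-5 M.
pOH = 5.00, so pH = 14.00 - 5.00 = 9.00.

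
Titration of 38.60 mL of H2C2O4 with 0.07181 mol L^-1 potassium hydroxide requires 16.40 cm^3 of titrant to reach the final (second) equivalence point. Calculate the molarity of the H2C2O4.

0.0153 M

n(KOH) = 0.07181 x 0.01640 = 0.001178 mol.
At the final (second) equivalence point, 2 mol OH^- react per mol H2C2O4, so n(H2C2O4) = 0.001178 / 2 = 0.0005888 mol.
[H2C2O4] = 0.0005888 / 0.03860 L = 0.0153 M.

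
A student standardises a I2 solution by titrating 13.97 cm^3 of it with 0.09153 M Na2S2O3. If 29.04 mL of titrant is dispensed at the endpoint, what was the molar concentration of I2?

n(Na2S2O3) = 0.09153 x 0.02904 = 0.002658 mol.
From the balanced equation, 2 mol Na2S2O3 reacts with 1 mol I2, so n(I2) = 0.002658 x 1/2 = 0.001329 mol.
[I2] = 0.001329 / 0.01397 L = 0.0951 M.

0.0951 M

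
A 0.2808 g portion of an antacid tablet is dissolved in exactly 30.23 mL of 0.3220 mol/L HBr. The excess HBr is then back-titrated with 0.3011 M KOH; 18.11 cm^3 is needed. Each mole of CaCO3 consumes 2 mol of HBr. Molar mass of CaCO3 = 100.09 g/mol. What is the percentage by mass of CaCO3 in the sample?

Total n(HBr) added = 0.3220 x 0.03023 = 0.009734 mol.
n(KOH) used = 0.3011 x 0.01811 = 0.005453 mol, which equals the excess n(HBr).
So n(HBr) consumed by the sample = 0.009734 - 0.005453 = 0.004281 mol.
n(CaCO3) = 0.004281 / 2 = 0.002141 mol.
mass CaCO3 = 0.002141 x 100.09 = 0.2142 g, so %CaCO3 = 0.2142/0.2808 x 100 = 76.3%.

76.3%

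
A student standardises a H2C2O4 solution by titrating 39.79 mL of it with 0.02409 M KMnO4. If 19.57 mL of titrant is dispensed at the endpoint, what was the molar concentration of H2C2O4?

0.0296 M

n(KMnO4) = 0.02409 x 0.01957 = 0.0004714 mol.
From the balanced equation, 2 mol KMnO4 reacts with 5 mol H2C2O4, so n(H2C2O4) = 0.0004714 x 5/2 = 0.001179 mol.
[H2C2O4] = 0.001179 / 0.03979 L = 0.0296 M.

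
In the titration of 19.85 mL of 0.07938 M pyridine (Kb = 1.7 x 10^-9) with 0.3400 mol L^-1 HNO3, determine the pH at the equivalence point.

3.21

n(C5H5N) = 0.07938 x 0.01985 = 0.001576 mol; V(HNO3) at equivalence = 0.001576/0.3400 = 0.004634 L.
At equivalence the base is fully converted to C5H5NH+; total volume = 0.02448 L, so [C5H5NH+] = 0.001576/0.02448 = 0.06436 M.
Ka(C5H5NH+) = Kw/Kb = 1.0e-14 / 1.7 x 10^-9 = 5.88e-6.
[H^+] = sqrt(Ka x [C5H5NH+]) = sqrt(5.88e-6 x 0.06436) = 0.000615 M.
pH = -log(0.000615) = 3.21.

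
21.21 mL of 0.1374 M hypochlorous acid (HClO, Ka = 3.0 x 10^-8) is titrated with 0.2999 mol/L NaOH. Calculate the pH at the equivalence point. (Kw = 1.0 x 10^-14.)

n(HClO) = 0.1374 x 0.02121 = 0.002914 mol; V(NaOH) at equivalence = 0.002914/0.2999 = 0.009717 L.
At equivalence all the acid is converted to ClO-; total volume = 0.02121 + 0.009717 = 0.03093 L, so [ClO-] = 0.002914/0.03093 = 0.09423 M.
Kb = Kw/Ka = 1.0e-14 / 3.0 x 10^-8 = 3.33e-7.
[OH^-] = sqrt(Kb x [ClO-]) = sqrt(3.33e-7 x 0.09423) = 0.000177 M.
pOH = 3.75, so pH = 14.00 - 3.75 = 10.25.

10.25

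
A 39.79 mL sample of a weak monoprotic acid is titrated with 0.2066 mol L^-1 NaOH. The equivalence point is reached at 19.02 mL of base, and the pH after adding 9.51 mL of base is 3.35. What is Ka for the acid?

9.51 mL is half of the equivalence volume, so this is the half-equivalence point where [HA] = [A^-].
At half-equivalence pH = pKa, so pKa = 3.35.
Ka = 10^(-3.35) = 4.5 x 10^-4.

4.5 x 10^-4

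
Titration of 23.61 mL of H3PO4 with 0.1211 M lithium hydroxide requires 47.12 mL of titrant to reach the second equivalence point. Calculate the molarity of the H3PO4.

0.121 M

n(LiOH) = 0.1211 x 0.04712 = 0.005706 mol.
At the second equivalence point, 2 mol OH^- react per mol H3PO4, so n(H3PO4) = 0.005706 / 2 = 0.002853 mol.
[H3PO4] = 0.002853 / 0.02361 L = 0.121 M.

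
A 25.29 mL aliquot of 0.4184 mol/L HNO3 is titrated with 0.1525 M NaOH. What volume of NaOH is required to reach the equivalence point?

69.4 mL

n(HNO3) = 0.4184 mol/L x 0.02529 L = 0.01058 mol.
At equivalence n(NaOH) = n(HNO3) = 0.01058 mol.
V(NaOH) = 0.01058 / 0.1525 = 0.06939 L = 69.4 mL.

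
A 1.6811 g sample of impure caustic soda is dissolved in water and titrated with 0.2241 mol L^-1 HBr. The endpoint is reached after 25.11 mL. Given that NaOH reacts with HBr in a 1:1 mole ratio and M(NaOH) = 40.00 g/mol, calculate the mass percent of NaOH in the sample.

13.4%

n(HBr) = 0.2241 x 0.02511 = 0.005627 mol.
n(NaOH) = 0.005627 / 1 = 0.005627 mol.
mass of NaOH = 0.005627 x 40.00 = 0.2251 g.
% purity = 0.2251 / 1.6811 x 100 = 13.4%.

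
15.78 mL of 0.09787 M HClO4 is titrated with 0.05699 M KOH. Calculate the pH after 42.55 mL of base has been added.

12.18

n(acid) = 0.09787 x 0.01578 = 0.001544 mol; n(KOH) added = 0.05699 x 0.04255 = 0.002425 mol.
Base is in excess by 0.002425 - 0.001544 = 0.0008805 mol in a total volume of 0.05833 L.
[OH^-] = 0.0008805/0.05833 = 0.01510 M, so pOH = 1.82 and pH = 14.00 - 1.82 = 12.18.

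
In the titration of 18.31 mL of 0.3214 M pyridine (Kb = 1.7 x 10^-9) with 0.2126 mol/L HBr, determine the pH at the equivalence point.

n(C5H5N) = 0.3214 x 0.01831 = 0.005885 mol; V(HBr) at equivalence = 0.005885/0.2126 = 0.02768 L.
At equivalence the base is fully converted to C5H5NH+; total volume = 0.04599 L, so [C5H5NH+] = 0.005885/0.04599 = 0.1280 M.
Ka(C5H5NH+) = Kw/Kb = 1.0e-14 / 1.7 x 10^-9 = 5.88e-6.
[H^+] = sqrt(Ka x [C5H5NH+]) = sqrt(5.88e-6 x 0.1280) = 0.000868 M.
pH = -log(0.000868) = 3.06.

3.06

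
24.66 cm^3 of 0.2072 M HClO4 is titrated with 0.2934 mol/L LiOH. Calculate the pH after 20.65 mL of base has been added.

12.32

n(acid) = 0.2072 x 0.02466 = 0.005110 mol; n(LiOH) added = 0.2934 x 0.02065 = 0.006059 mol.
Base is in excess by 0.006059 - 0.005110 = 0.0009492 mol in a total volume of 0.04531 L.
[OH^-] = 0.0009492/0.04531 = 0.02095 M, so pOH = 1.68 and pH = 14.00 - 1.68 = 12.32.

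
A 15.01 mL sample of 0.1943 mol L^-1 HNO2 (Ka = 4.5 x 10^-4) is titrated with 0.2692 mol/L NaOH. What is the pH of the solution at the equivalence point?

n(HNO2) = 0.1943 x 0.01501 = 0.002916 mol; V(NaOH) at equivalence = 0.002916/0.2692 = 0.01083 L.
At equivalence all the acid is converted to NO2-; total volume = 0.01501 + 0.01083 = 0.02584 L, so [NO2-] = 0.002916/0.02584 = 0.1128 M.
Kb = Kw/Ka = 1.0e-14 / 4.5 x 10^-4 = 2.22e-11.
[OH^-] = sqrt(Kb x [NO2-]) = sqrt(2.22e-11 x 0.1128) = 1.58e-6 M.
pOH = 5.80, so pH = 14.00 - 5.80 = 8.20.

8.20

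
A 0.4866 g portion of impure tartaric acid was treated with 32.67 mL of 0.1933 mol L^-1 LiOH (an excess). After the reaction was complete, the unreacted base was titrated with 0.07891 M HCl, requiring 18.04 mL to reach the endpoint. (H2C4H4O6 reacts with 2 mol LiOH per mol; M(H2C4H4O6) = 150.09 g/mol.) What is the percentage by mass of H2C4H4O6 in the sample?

75.4%

Total n(LiOH) added = 0.1933 x 0.03267 = 0.006315 mol.
n(HCl) used = 0.07891 x 0.01804 = 0.001424 mol, which equals the excess n(LiOH).
So n(LiOH) consumed by the sample = 0.006315 - 0.001424 = 0.004892 mol.
n(H2C4H4O6) = 0.004892 / 2 = 0.002446 mol.
mass H2C4H4O6 = 0.002446 x 150.09 = 0.3671 g, so %H2C4H4O6 = 0.3671/0.4866 x 100 = 75.4%.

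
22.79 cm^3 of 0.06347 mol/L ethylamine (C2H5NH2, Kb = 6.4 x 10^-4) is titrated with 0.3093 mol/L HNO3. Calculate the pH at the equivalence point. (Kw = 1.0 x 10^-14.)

6.04

n(C2H5NH2) = 0.06347 x 0.02279 = 0.001446 mol; V(HNO3) at equivalence = 0.001446/0.3093 = 0.004677 L.
At equivalence the base is fully converted to C2H5NH3+; total volume = 0.02747 L, so [C2H5NH3+] = 0.001446/0.02747 = 0.05266 M.
Ka(C2H5NH3+) = Kw/Kb = 1.0e-14 / 6.4 x 10^-4 = 1.56e-11.
[H^+] = sqrt(Ka x [C2H5NH3+]) = sqrt(1.56e-11 x 0.05266) = 9.07e-7 M.
pH = -log(9.07e-7) = 6.04.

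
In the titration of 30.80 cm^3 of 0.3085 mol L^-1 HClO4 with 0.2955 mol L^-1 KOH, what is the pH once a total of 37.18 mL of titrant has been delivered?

12.34

n(acid) = 0.3085 x 0.03080 = 0.009502 mol; n(KOH) added = 0.2955 x 0.03718 = 0.01099 mol.
Base is in excess by 0.01099 - 0.009502 = 0.001485 mol in a total volume of 0.06798 L.
[OH^-] = 0.001485/0.06798 = 0.02184 M, so pOH = 1.66 and pH = 14.00 - 1.66 = 12.34.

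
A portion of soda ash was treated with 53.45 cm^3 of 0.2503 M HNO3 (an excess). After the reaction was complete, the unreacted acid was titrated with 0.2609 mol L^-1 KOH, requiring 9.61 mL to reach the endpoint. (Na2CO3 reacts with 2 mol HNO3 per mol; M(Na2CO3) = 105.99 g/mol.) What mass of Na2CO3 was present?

Total n(HNO3) added = 0.2503 x 0.05345 = 0.01338 mol.
n(KOH) used = 0.2609 x 0.009610 = 0.002507 mol, which equals the excess n(HNO3).
So n(HNO3) consumed by the sample = 0.01338 - 0.002507 = 0.01087 mol.
n(Na2CO3) = 0.01087 / 2 = 0.005436 mol.
mass = 0.005436 mol x 105.99 g/mol = 0.576 g.

0.576 g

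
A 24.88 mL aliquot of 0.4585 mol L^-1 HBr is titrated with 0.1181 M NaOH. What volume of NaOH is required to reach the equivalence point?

96.6 mL

n(HBr) = 0.4585 mol/L x 0.02488 L = 0.01141 mol.
At equivalence n(NaOH) = n(HBr) = 0.01141 mol.
V(NaOH) = 0.01141 / 0.1181 = 0.09659 L = 96.6 mL.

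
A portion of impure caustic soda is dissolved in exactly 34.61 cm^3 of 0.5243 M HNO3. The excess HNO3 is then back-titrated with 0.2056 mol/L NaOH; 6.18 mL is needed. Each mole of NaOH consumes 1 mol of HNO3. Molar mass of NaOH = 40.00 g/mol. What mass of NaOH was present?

Total n(HNO3) added = 0.5243 x 0.03461 = 0.01815 mol.
n(NaOH) used = 0.2056 x 0.006180 = 0.001271 mol, which equals the excess n(HNO3).
So n(HNO3) consumed by the sample = 0.01815 - 0.001271 = 0.01688 mol.
n(NaOH) = 0.01688 / 1 = 0.01688 mol.
mass = 0.01688 mol x 40.00 g/mol = 0.675 g.

0.675 g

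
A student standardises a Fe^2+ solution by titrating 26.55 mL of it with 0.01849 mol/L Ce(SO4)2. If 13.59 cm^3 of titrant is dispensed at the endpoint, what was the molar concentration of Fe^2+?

n(Ce(SO4)2) = 0.01849 x 0.01359 = 0.0002513 mol.
From the balanced equation, 1 mol Ce(SO4)2 reacts with 1 mol Fe^2+, so n(Fe^2+) = 0.0002513 x 1/1 = 0.0002513 mol.
[Fe^2+] = 0.0002513 / 0.02655 L = 0.00946 M.

0.00946 M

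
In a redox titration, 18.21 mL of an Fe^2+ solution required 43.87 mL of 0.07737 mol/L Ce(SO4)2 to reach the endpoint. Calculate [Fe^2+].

n(Ce(SO4)2) = 0.07737 x 0.04387 = 0.003394 mol.
From the balanced equation, 1 mol Ce(SO4)2 reacts with 1 mol Fe^2+, so n(Fe^2+) = 0.003394 x 1/1 = 0.003394 mol.
[Fe^2+] = 0.003394 / 0.01821 L = 0.186 M.

0.186 M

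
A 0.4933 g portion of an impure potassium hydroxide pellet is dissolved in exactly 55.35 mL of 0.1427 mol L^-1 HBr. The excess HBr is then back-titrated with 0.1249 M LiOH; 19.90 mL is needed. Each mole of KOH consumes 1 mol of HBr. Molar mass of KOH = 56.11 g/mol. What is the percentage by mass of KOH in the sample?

Total n(HBr) added = 0.1427 x 0.05535 = 0.007898 mol.
n(LiOH) used = 0.1249 x 0.01990 = 0.002486 mol, which equals the excess n(HBr).
So n(HBr) consumed by the sample = 0.007898 - 0.002486 = 0.005413 mol.
n(KOH) = 0.005413 / 1 = 0.005413 mol.
mass KOH = 0.005413 x 56.11 = 0.3037 g, so %KOH = 0.3037/0.4933 x 100 = 61.6%.

61.6%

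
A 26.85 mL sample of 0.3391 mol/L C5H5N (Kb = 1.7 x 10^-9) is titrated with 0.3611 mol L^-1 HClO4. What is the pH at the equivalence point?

2.99

n(C5H5N) = 0.3391 x 0.02685 = 0.009105 mol; V(HClO4) at equivalence = 0.009105/0.3611 = 0.02521 L.
At equivalence the base is fully converted to C5H5NH+; total volume = 0.05206 L, so [C5H5NH+] = 0.009105/0.05206 = 0.1749 M.
Ka(C5H5NH+) = Kw/Kb = 1.0e-14 / 1.7 x 10^-9 = 5.88e-6.
[H^+] = sqrt(Ka x [C5H5NH+]) = sqrt(5.88e-6 x 0.1749) = 0.00101 M.
pH = -log(0.00101) = 2.99.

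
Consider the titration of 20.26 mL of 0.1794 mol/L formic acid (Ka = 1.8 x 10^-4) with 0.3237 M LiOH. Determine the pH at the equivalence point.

n(HCOOH) = 0.1794 x 0.02026 = 0.003635 mol; V(LiOH) at equivalence = 0.003635/0.3237 = 0.01123 L.
At equivalence all the acid is converted to HCOO-; total volume = 0.02026 + 0.01123 = 0.03149 L, so [HCOO-] = 0.003635/0.03149 = 0.1154 M.
Kb = Kw/Ka = 1.0e-14 / 1.8 x 10^-4 = 5.56e-11.
[OH^-] = sqrt(Kb x [HCOO-]) = sqrt(5.56e-11 x 0.1154) = 2.53e-6 M.
pOH = 5.60, so pH = 14.00 - 5.60 = 8.40.

8.40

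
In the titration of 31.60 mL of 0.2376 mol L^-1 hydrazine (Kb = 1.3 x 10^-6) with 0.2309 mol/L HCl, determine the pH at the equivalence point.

n(N2H4) = 0.2376 x 0.03160 = 0.007508 mol; V(HCl) at equivalence = 0.007508/0.2309 = 0.03252 L.
At equivalence the base is fully converted to N2H5+; total volume = 0.06412 L, so [N2H5+] = 0.007508/0.06412 = 0.1171 M.
Ka(N2H5+) = Kw/Kb = 1.0e-14 / 1.3 x 10^-6 = 7.69e-9.
[H^+] = sqrt(Ka x [N2H5+]) = sqrt(7.69e-9 x 0.1171) = 3.00e-5 M.
pH = -log(3.00e-5) = 4.52.

4.52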